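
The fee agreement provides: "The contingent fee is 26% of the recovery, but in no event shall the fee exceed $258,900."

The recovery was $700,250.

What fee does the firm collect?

$182,065.00

26% of $700,250 = $182,065.00
That is under the $258,900 cap.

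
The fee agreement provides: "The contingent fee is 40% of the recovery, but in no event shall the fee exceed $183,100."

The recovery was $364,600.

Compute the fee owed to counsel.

40% of $364,600 = $145,840.00
That is under the $183,100 cap.

$145,840.00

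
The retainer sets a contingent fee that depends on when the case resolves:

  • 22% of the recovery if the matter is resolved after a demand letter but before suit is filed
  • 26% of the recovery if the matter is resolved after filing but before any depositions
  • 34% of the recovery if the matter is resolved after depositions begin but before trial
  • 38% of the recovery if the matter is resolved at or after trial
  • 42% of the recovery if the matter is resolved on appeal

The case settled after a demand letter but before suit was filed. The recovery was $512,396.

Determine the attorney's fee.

The matter settled after a demand letter but before suit was filed, so the 22% rate applies.
$512,396 × 22% = $112,727.12

$112,727.12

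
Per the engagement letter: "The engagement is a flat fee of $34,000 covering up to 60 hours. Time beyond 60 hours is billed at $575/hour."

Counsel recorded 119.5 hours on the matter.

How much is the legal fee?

Flat fee: $34,000.00
Excess hours: 119.5 − 60 = 59.5
Overrun: 59.5 × $575 = $34,212.50
Total: $34,000.00 + $34,212.50 = $68,212.50

$68,212.50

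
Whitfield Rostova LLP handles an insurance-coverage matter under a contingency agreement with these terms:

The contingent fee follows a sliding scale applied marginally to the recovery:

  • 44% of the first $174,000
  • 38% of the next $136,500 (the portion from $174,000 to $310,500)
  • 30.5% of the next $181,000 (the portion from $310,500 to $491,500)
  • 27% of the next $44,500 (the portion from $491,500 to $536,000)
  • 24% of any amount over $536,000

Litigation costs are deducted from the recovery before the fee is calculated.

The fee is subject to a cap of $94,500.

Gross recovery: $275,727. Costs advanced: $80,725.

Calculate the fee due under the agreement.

Fee base (net of costs): $275,727 − $80,725 = $195,002
First $174,000 at 44% = $76,560.00
Remaining $21,002 at 38% = $7,980.76
Fee: $76,560.00 + $7,980.76 = $84,540.76
$84,540.76 is under the $94,500 cap.

$84,540.76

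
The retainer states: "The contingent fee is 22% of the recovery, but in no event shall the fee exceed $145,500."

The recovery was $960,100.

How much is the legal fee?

$145,500.00

22% of $960,100 = $211,222.00
That exceeds the $145,500 cap, so the fee is capped at $145,500.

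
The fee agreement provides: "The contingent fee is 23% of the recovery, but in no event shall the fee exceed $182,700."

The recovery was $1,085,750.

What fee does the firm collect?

23% of $1,085,750 = $249,722.50
That exceeds the $182,700 cap, so the fee is capped at $182,700.

$182,700.00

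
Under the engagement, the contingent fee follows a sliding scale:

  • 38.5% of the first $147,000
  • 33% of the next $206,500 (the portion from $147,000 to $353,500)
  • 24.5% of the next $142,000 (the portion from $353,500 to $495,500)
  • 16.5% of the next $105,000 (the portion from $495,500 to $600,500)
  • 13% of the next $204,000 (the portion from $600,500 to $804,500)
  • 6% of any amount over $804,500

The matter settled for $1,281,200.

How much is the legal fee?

$231,977.00

First $147,000 at 38.5% = $56,595.00
Next $206,500 at 33% = $68,145.00
Next $142,000 at 24.5% = $34,790.00
Next $105,000 at 16.5% = $17,325.00
Next $204,000 at 13% = $26,520.00
Remaining $476,700 at 6% = $28,602.00
Fee: $56,595.00 + $68,145.00 + $34,790.00 + $17,325.00 + $26,520.00 + $28,602.00 = $231,977.00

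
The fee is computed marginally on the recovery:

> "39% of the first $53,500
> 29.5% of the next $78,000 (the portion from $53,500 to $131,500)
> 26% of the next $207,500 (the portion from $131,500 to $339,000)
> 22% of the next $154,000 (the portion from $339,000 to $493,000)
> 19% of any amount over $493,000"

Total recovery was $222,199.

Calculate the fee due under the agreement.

First $53,500 at 39% = $20,865.00
Next $78,000 at 29.5% = $23,010.00
Remaining $90,699 at 26% = $23,581.74
Fee: $20,865.00 + $23,010.00 + $23,581.74 = $67,456.74

$67,456.74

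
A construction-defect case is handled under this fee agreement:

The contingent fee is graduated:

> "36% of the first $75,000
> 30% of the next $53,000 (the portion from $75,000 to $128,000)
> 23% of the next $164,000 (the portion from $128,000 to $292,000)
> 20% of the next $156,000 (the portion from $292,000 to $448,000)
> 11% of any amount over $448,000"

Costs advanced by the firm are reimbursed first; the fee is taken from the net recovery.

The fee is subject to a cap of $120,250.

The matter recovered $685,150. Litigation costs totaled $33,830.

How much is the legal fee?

Fee base (net of costs): $685,150 − $33,830 = $651,320
First $75,000 at 36% = $27,000.00
Next $53,000 at 30% = $15,900.00
Next $164,000 at 23% = $37,720.00
Next $156,000 at 20% = $31,200.00
Remaining $203,320 at 11% = $22,365.20
Fee: $27,000.00 + $15,900.00 + $37,720.00 + $31,200.00 + $22,365.20 = $134,185.20
$134,185.20 exceeds the $120,250 cap, so the fee is capped at $120,250.00.

$120,250.00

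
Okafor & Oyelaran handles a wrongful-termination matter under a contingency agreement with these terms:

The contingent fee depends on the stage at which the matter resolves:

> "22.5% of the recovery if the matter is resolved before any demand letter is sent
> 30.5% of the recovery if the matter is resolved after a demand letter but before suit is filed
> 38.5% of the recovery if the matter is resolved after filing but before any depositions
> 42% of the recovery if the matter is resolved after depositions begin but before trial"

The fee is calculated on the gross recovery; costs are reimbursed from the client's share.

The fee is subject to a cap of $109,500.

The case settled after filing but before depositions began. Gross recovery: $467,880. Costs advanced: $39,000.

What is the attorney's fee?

Fee base is the gross recovery, $467,880; costs are reimbursed separately.
The matter settled after filing but before depositions began, so the 38.5% rate applies.
$467,880 × 38.5% = $180,133.80
$180,133.80 exceeds the $109,500 cap, so the fee is capped at $109,500.00.

$109,500.00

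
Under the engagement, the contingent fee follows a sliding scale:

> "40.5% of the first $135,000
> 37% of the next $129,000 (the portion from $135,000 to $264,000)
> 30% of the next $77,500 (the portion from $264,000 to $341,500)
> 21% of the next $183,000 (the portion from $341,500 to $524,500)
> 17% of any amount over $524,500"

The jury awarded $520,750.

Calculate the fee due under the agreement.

$163,297.50

First $135,000 at 40.5% = $54,675.00
Next $129,000 at 37% = $47,730.00
Next $77,500 at 30% = $23,250.00
Remaining $179,250 at 21% = $37,642.50
Fee: $54,675.00 + $47,730.00 + $23,250.00 + $37,642.50 = $163,297.50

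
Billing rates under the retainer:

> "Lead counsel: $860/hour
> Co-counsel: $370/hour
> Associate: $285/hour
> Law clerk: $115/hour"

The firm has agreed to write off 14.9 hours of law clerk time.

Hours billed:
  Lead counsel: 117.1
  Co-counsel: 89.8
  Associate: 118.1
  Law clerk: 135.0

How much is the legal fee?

$181,402.00

Lead counsel: 117.1 × $860 = $100,706.00
Co-counsel: 89.8 × $370 = $33,226.00
Associate: 118.1 × $285 = $33,658.50
Law clerk: 135.0 × $115 = $15,525.00
Subtotal: $183,115.50
Write-off: 14.9 × $115 = $1,713.50
Total: $183,115.50 − $1,713.50 = $181,402.00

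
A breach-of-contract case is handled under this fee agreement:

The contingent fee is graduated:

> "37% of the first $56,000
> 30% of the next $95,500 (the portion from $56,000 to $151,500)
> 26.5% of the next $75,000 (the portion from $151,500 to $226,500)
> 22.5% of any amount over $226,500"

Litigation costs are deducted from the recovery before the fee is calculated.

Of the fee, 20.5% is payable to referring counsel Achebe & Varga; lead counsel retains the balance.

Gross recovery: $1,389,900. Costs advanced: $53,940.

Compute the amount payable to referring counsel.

$65,369.07

Fee base (net of costs): $1,389,900 − $53,940 = $1,335,960
First $56,000 at 37% = $20,720.00
Next $95,500 at 30% = $28,650.00
Next $75,000 at 26.5% = $19,875.00
Remaining $1,109,460 at 22.5% = $249,628.50
Fee: $20,720.00 + $28,650.00 + $19,875.00 + $249,628.50 = $318,873.50
Referral share: 20.5% of $318,873.50 = $65,369.07; lead counsel retains $318,873.50 − $65,369.07 = $253,504.43.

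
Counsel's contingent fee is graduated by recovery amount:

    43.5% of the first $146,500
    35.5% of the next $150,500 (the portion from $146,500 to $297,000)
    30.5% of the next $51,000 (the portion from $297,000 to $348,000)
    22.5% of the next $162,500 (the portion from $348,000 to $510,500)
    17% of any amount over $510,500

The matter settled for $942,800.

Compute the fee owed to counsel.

First $146,500 at 43.5% = $63,727.50
Next $150,500 at 35.5% = $53,427.50
Next $51,000 at 30.5% = $15,555.00
Next $162,500 at 22.5% = $36,562.50
Remaining $432,300 at 17% = $73,491.00
Fee: $63,727.50 + $53,427.50 + $15,555.00 + $36,562.50 + $73,491.00 = $242,763.50

$242,763.50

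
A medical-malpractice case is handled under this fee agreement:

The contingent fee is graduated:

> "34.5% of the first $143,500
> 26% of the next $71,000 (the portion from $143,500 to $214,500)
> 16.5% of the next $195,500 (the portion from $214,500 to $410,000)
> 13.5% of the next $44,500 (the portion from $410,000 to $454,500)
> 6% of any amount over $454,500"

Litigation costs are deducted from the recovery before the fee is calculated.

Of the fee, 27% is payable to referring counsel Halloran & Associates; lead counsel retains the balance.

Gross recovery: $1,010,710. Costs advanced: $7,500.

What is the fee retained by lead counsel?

$101,583.22

Fee base (net of costs): $1,010,710 − $7,500 = $1,003,210
First $143,500 at 34.5% = $49,507.50
Next $71,000 at 26% = $18,460.00
Next $195,500 at 16.5% = $32,257.50
Next $44,500 at 13.5% = $6,007.50
Remaining $548,710 at 6% = $32,922.60
Fee: $49,507.50 + $18,460.00 + $32,257.50 + $6,007.50 + $32,922.60 = $139,155.10
Referral share: 27% of $139,155.10 = $37,571.88; lead counsel retains $139,155.10 − $37,571.88 = $101,583.22.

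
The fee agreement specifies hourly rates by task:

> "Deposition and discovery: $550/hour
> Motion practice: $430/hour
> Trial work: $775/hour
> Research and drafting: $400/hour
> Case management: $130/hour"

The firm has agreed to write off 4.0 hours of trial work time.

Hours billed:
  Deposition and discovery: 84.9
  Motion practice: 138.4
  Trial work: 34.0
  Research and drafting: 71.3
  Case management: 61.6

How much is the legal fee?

$165,985.00

Deposition and discovery: 84.9 × $550 = $46,695.00
Motion practice: 138.4 × $430 = $59,512.00
Trial work: 34.0 × $775 = $26,350.00
Research and drafting: 71.3 × $400 = $28,520.00
Case management: 61.6 × $130 = $8,008.00
Subtotal: $169,085.00
Write-off: 4.0 × $775 = $3,100.00
Total: $169,085.00 − $3,100.00 = $165,985.00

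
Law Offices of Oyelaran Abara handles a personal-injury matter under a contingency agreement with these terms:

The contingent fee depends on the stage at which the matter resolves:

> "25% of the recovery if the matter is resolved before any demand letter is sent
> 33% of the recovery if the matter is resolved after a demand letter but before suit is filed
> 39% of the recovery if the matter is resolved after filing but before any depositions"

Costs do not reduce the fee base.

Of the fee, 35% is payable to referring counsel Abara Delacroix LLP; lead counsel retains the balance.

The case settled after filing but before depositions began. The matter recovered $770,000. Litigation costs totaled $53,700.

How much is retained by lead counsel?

Fee base is the gross recovery, $770,000; costs are reimbursed separately.
The matter settled after filing but before depositions began, so the 39% rate applies.
$770,000 × 39% = $300,300.00
Referral share: 35% of $300,300.00 = $105,105.00; lead counsel retains $300,300.00 − $105,105.00 = $195,195.00.

$195,195.00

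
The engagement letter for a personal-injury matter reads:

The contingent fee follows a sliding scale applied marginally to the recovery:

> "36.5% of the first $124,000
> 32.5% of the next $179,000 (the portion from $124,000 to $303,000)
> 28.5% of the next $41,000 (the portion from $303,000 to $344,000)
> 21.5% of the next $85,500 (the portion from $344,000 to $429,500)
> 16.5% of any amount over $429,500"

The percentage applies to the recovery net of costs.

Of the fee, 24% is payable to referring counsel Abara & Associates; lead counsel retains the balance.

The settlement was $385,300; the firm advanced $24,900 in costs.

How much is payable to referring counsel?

$28,475.04

Fee base (net of costs): $385,300 − $24,900 = $360,400
First $124,000 at 36.5% = $45,260.00
Next $179,000 at 32.5% = $58,175.00
Next $41,000 at 28.5% = $11,685.00
Remaining $16,400 at 21.5% = $3,526.00
Fee: $45,260.00 + $58,175.00 + $11,685.00 + $3,526.00 = $118,646.00
Referral share: 24% of $118,646.00 = $28,475.04; lead counsel retains $118,646.00 − $28,475.04 = $90,170.96.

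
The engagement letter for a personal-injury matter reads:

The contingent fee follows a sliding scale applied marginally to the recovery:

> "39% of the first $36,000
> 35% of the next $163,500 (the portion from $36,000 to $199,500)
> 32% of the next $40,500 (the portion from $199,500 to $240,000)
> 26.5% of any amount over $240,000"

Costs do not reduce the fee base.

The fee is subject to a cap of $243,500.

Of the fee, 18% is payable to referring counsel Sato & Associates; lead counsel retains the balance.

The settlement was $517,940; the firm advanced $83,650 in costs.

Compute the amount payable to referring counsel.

$28,418.24

Fee base is the gross recovery, $517,940; costs are reimbursed separately.
First $36,000 at 39% = $14,040.00
Next $163,500 at 35% = $57,225.00
Next $40,500 at 32% = $12,960.00
Remaining $277,940 at 26.5% = $73,654.10
Fee: $14,040.00 + $57,225.00 + $12,960.00 + $73,654.10 = $157,879.10
$157,879.10 is under the $243,500 cap.
Referral share: 18% of $157,879.10 = $28,418.24; lead counsel retains $157,879.10 − $28,418.24 = $129,460.86.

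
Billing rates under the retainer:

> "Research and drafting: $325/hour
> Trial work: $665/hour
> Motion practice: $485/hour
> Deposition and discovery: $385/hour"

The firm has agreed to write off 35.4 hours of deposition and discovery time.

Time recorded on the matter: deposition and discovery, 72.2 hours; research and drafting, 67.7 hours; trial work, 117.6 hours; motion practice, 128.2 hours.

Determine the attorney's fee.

Research and drafting: 67.7 × $325 = $22,002.50
Trial work: 117.6 × $665 = $78,204.00
Motion practice: 128.2 × $485 = $62,177.00
Deposition and discovery: 72.2 × $385 = $27,797.00
Subtotal: $190,180.50
Write-off: 35.4 × $385 = $13,629.00
Total: $190,180.50 − $13,629.00 = $176,551.50

$176,551.50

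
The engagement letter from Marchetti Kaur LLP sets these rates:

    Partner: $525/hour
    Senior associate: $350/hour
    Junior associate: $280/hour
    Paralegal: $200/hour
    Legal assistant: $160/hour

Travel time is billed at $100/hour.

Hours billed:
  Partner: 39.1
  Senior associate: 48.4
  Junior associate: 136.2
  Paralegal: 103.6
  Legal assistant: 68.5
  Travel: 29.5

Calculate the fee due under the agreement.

$110,233.50

Partner: 39.1 × $525 = $20,527.50
Senior associate: 48.4 × $350 = $16,940.00
Junior associate: 136.2 × $280 = $38,136.00
Paralegal: 103.6 × $200 = $20,720.00
Legal assistant: 68.5 × $160 = $10,960.00
Subtotal: $20,527.50 + $16,940.00 + $38,136.00 + $20,720.00 + $10,960.00 = $107,283.50
Travel: 29.5 × $100 = $2,950.00
Total: $107,283.50 + $2,950.00 = $110,233.50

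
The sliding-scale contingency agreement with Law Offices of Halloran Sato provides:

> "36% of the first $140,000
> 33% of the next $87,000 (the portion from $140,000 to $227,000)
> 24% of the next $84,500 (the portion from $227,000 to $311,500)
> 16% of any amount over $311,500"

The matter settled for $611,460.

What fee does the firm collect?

First $140,000 at 36% = $50,400.00
Next $87,000 at 33% = $28,710.00
Next $84,500 at 24% = $20,280.00
Remaining $299,960 at 16% = $47,993.60
Fee: $50,400.00 + $28,710.00 + $20,280.00 + $47,993.60 = $147,383.60

$147,383.60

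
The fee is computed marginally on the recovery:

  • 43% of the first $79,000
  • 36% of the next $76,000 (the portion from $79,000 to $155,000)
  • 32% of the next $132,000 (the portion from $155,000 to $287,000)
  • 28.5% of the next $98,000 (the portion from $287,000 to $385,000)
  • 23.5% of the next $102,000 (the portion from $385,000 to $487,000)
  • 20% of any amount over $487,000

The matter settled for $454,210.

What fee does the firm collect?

First $79,000 at 43% = $33,970.00
Next $76,000 at 36% = $27,360.00
Next $132,000 at 32% = $42,240.00
Next $98,000 at 28.5% = $27,930.00
Remaining $69,210 at 23.5% = $16,264.35
Fee: $33,970.00 + $27,360.00 + $42,240.00 + $27,930.00 + $16,264.35 = $147,764.35

$147,764.35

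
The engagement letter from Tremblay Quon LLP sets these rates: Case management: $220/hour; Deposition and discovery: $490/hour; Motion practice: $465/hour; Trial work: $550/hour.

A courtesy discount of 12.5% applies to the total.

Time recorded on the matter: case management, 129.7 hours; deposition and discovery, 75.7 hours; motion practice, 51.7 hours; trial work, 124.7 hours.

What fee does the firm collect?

$138,470.94

Case management: 129.7 × $220 = $28,534.00
Deposition and discovery: 75.7 × $490 = $37,093.00
Motion practice: 51.7 × $465 = $24,040.50
Trial work: 124.7 × $550 = $68,585.00
Subtotal: $158,252.50
Less 12.5% discount: −$19,781.56
Total: $158,252.50 − $19,781.56 = $138,470.94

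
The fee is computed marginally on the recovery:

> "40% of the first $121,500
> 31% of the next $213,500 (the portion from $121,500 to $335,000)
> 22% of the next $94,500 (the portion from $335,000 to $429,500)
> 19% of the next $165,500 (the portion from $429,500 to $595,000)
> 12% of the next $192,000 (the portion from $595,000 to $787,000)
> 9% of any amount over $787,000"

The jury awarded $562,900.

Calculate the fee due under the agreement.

First $121,500 at 40% = $48,600.00
Next $213,500 at 31% = $66,185.00
Next $94,500 at 22% = $20,790.00
Remaining $133,400 at 19% = $25,346.00
Fee: $48,600.00 + $66,185.00 + $20,790.00 + $25,346.00 = $160,921.00

$160,921.00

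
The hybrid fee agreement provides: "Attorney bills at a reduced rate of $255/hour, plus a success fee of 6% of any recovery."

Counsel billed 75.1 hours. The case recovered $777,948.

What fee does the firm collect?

$65,827.38

Hourly: 75.1 × $255 = $19,150.50
Success fee: 6% of $777,948 = $46,676.88
Total: $19,150.50 + $46,676.88 = $65,827.38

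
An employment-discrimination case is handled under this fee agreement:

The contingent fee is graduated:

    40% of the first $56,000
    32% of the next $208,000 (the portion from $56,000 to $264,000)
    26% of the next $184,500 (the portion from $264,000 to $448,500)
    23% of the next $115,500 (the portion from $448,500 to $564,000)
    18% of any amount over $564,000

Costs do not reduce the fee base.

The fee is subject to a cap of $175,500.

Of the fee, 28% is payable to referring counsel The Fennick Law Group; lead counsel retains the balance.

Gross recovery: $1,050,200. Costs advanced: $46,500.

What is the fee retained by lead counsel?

$126,360.00

Fee base is the gross recovery, $1,050,200; costs are reimbursed separately.
First $56,000 at 40% = $22,400.00
Next $208,000 at 32% = $66,560.00
Next $184,500 at 26% = $47,970.00
Next $115,500 at 23% = $26,565.00
Remaining $486,200 at 18% = $87,516.00
Fee: $22,400.00 + $66,560.00 + $47,970.00 + $26,565.00 + $87,516.00 = $251,011.00
$251,011.00 exceeds the $175,500 cap, so the fee is capped at $175,500.00.
Referral share: 28% of $175,500.00 = $49,140.00; lead counsel retains $175,500.00 − $49,140.00 = $126,360.00.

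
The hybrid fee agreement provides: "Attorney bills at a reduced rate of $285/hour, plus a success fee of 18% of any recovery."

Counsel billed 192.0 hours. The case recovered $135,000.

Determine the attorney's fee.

$79,020.00

Hourly: 192.0 × $285 = $54,720.00
Success fee: 18% of $135,000 = $24,300.00
Total: $54,720.00 + $24,300.00 = $79,020.00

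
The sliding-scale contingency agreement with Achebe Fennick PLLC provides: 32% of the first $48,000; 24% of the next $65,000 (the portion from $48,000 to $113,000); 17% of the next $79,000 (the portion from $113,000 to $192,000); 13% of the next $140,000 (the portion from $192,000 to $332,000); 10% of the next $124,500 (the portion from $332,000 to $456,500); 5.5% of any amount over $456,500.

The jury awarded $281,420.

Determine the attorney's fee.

First $48,000 at 32% = $15,360.00
Next $65,000 at 24% = $15,600.00
Next $79,000 at 17% = $13,430.00
Remaining $89,420 at 13% = $11,624.60
Fee: $15,360.00 + $15,600.00 + $13,430.00 + $11,624.60 = $56,014.60

$56,014.60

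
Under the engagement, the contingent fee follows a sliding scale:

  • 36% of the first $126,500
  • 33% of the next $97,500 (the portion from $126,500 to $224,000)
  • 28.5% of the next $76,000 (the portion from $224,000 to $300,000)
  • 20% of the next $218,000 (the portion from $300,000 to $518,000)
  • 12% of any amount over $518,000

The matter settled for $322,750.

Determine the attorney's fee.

First $126,500 at 36% = $45,540.00
Next $97,500 at 33% = $32,175.00
Next $76,000 at 28.5% = $21,660.00
Remaining $22,750 at 20% = $4,550.00
Fee: $45,540.00 + $32,175.00 + $21,660.00 + $4,550.00 = $103,925.00

$103,925.00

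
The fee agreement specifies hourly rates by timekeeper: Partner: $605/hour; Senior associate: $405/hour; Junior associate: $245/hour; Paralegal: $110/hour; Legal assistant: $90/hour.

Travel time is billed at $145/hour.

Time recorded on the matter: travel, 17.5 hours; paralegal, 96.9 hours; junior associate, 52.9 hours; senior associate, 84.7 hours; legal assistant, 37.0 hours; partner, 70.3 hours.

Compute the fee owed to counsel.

Partner: 70.3 × $605 = $42,531.50
Senior associate: 84.7 × $405 = $34,303.50
Junior associate: 52.9 × $245 = $12,960.50
Paralegal: 96.9 × $110 = $10,659.00
Legal assistant: 37.0 × $90 = $3,330.00
Subtotal: $42,531.50 + $34,303.50 + $12,960.50 + $10,659.00 + $3,330.00 = $103,784.50
Travel: 17.5 × $145 = $2,537.50
Total: $103,784.50 + $2,537.50 = $106,322.00

$106,322.00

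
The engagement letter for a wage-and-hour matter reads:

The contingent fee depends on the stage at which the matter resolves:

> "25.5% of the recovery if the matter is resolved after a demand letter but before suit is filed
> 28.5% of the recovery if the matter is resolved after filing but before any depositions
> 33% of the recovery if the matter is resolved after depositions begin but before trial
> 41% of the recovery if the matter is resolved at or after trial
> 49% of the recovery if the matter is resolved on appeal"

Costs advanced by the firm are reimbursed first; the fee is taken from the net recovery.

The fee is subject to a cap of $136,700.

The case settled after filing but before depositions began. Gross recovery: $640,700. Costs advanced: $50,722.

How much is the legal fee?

$136,700.00

Fee base (net of costs): $640,700 − $50,722 = $589,978
The matter settled after filing but before depositions began, so the 28.5% rate applies.
$589,978 × 28.5% = $168,143.73
$168,143.73 exceeds the $136,700 cap, so the fee is capped at $136,700.00.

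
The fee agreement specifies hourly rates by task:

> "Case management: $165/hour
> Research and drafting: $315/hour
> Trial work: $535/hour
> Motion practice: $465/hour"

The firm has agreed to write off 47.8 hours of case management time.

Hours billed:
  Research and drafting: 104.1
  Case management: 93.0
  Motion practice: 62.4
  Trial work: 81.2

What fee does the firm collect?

$112,707.50

Case management: 93.0 × $165 = $15,345.00
Research and drafting: 104.1 × $315 = $32,791.50
Trial work: 81.2 × $535 = $43,442.00
Motion practice: 62.4 × $465 = $29,016.00
Subtotal: $120,594.50
Write-off: 47.8 × $165 = $7,887.00
Total: $120,594.50 − $7,887.00 = $112,707.50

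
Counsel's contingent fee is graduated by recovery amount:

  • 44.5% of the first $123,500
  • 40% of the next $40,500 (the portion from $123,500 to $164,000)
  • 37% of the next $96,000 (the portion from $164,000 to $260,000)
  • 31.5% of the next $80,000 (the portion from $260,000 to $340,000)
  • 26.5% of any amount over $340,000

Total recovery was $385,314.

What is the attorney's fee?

$143,885.71

First $123,500 at 44.5% = $54,957.50
Next $40,500 at 40% = $16,200.00
Next $96,000 at 37% = $35,520.00
Next $80,000 at 31.5% = $25,200.00
Remaining $45,314 at 26.5% = $12,008.21
Fee: $54,957.50 + $16,200.00 + $35,520.00 + $25,200.00 + $12,008.21 = $143,885.71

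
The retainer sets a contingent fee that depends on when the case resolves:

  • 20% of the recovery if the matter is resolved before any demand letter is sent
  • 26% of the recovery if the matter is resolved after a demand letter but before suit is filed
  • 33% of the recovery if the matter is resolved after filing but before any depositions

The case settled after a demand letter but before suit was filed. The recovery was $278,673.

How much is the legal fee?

$72,454.98

The matter settled after a demand letter but before suit was filed, so the 26% rate applies.
$278,673 × 26% = $72,454.98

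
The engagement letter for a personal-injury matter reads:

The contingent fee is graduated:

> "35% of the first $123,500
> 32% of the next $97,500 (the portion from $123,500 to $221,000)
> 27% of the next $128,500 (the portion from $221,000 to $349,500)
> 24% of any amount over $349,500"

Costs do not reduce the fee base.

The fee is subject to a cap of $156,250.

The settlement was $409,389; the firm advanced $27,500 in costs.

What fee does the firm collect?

$123,493.36

Fee base is the gross recovery, $409,389; costs are reimbursed separately.
First $123,500 at 35% = $43,225.00
Next $97,500 at 32% = $31,200.00
Next $128,500 at 27% = $34,695.00
Remaining $59,889 at 24% = $14,373.36
Fee: $43,225.00 + $31,200.00 + $34,695.00 + $14,373.36 = $123,493.36
$123,493.36 is under the $156,250 cap.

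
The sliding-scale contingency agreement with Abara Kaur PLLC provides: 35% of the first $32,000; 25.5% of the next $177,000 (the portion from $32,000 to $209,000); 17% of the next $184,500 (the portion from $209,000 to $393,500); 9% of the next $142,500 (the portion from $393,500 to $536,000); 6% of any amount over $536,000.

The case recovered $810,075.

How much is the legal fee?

$116,969.50

First $32,000 at 35% = $11,200.00
Next $177,000 at 25.5% = $45,135.00
Next $184,500 at 17% = $31,365.00
Next $142,500 at 9% = $12,825.00
Remaining $274,075 at 6% = $16,444.50
Fee: $11,200.00 + $45,135.00 + $31,365.00 + $12,825.00 + $16,444.50 = $116,969.50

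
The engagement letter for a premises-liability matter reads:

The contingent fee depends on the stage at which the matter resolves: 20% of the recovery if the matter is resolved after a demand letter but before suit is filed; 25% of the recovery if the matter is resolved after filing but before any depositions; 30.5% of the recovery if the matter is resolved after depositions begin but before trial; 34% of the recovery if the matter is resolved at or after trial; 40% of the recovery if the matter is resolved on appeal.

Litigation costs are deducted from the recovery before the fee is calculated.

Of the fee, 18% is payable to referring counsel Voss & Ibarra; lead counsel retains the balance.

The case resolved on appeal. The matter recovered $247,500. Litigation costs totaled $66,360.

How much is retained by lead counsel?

Fee base (net of costs): $247,500 − $66,360 = $181,140
The matter resolved on appeal, so the 40% rate applies.
$181,140 × 40% = $72,456.00
Referral share: 18% of $72,456.00 = $13,042.08; lead counsel retains $72,456.00 − $13,042.08 = $59,413.92.

$59,413.92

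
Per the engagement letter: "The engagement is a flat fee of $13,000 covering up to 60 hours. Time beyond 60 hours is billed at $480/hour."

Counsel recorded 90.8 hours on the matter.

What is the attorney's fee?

Flat fee: $13,000.00
Excess hours: 90.8 − 60 = 30.8
Overrun: 30.8 × $480 = $14,784.00
Total: $13,000.00 + $14,784.00 = $27,784.00

$27,784.00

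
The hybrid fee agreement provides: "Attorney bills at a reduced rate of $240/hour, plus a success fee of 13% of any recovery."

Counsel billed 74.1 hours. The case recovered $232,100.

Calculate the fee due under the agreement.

$47,957.00

Hourly: 74.1 × $240 = $17,784.00
Success fee: 13% of $232,100 = $30,173.00
Total: $17,784.00 + $30,173.00 = $47,957.00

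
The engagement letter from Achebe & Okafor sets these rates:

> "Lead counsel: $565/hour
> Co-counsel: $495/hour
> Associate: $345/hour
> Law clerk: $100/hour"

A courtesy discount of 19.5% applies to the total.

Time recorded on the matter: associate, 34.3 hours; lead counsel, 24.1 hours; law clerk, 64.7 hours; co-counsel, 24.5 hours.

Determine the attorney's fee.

$35,458.24

Lead counsel: 24.1 × $565 = $13,616.50
Co-counsel: 24.5 × $495 = $12,127.50
Associate: 34.3 × $345 = $11,833.50
Law clerk: 64.7 × $100 = $6,470.00
Subtotal: $44,047.50
Less 19.5% discount: −$8,589.26
Total: $44,047.50 − $8,589.26 = $35,458.24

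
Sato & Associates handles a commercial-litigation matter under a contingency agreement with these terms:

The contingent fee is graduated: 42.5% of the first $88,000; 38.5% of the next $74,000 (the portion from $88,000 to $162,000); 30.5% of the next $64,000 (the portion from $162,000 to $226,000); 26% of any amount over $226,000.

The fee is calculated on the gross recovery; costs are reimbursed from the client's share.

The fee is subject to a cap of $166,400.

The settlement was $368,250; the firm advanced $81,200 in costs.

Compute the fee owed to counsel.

Fee base is the gross recovery, $368,250; costs are reimbursed separately.
First $88,000 at 42.5% = $37,400.00
Next $74,000 at 38.5% = $28,490.00
Next $64,000 at 30.5% = $19,520.00
Remaining $142,250 at 26% = $36,985.00
Fee: $37,400.00 + $28,490.00 + $19,520.00 + $36,985.00 = $122,395.00
$122,395.00 is under the $166,400 cap.

$122,395.00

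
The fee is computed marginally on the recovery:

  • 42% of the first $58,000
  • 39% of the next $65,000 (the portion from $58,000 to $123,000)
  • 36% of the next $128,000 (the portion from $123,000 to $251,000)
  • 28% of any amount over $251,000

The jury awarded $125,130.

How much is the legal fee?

First $58,000 at 42% = $24,360.00
Next $65,000 at 39% = $25,350.00
Remaining $2,130 at 36% = $766.80
Fee: $24,360.00 + $25,350.00 + $766.80 = $50,476.80

$50,476.80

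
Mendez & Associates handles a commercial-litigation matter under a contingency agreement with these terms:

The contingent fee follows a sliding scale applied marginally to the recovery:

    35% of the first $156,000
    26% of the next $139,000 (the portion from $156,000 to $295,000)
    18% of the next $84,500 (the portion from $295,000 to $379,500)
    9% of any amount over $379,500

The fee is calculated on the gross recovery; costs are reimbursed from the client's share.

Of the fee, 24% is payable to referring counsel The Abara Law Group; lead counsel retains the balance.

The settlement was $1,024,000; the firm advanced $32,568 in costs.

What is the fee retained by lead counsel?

Fee base is the gross recovery, $1,024,000; costs are reimbursed separately.
First $156,000 at 35% = $54,600.00
Next $139,000 at 26% = $36,140.00
Next $84,500 at 18% = $15,210.00
Remaining $644,500 at 9% = $58,005.00
Fee: $54,600.00 + $36,140.00 + $15,210.00 + $58,005.00 = $163,955.00
Referral share: 24% of $163,955.00 = $39,349.20; lead counsel retains $163,955.00 − $39,349.20 = $124,605.80.

$124,605.80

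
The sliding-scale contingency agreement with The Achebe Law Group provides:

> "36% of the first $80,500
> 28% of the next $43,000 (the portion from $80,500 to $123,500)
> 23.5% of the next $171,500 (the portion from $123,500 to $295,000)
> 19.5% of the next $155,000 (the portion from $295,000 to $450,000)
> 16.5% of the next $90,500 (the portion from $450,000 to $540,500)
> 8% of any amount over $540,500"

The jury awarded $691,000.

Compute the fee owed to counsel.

$138,520.00

First $80,500 at 36% = $28,980.00
Next $43,000 at 28% = $12,040.00
Next $171,500 at 23.5% = $40,302.50
Next $155,000 at 19.5% = $30,225.00
Next $90,500 at 16.5% = $14,932.50
Remaining $150,500 at 8% = $12,040.00
Fee: $28,980.00 + $12,040.00 + $40,302.50 + $30,225.00 + $14,932.50 + $12,040.00 = $138,520.00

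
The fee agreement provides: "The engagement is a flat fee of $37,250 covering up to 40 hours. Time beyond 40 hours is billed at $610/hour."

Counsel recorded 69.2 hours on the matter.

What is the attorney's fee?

$55,062.00

Flat fee: $37,250.00
Excess hours: 69.2 − 40 = 29.2
Overrun: 29.2 × $610 = $17,812.00
Total: $37,250.00 + $17,812.00 = $55,062.00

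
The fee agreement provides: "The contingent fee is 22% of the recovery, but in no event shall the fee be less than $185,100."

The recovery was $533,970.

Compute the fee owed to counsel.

22% of $533,970 = $117,473.40
That is below the $185,100 minimum, so the minimum applies.

$185,100.00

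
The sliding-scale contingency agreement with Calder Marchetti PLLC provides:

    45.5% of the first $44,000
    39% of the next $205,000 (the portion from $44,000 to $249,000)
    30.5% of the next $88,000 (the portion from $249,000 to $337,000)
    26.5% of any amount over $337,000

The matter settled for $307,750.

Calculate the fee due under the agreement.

$117,888.75

First $44,000 at 45.5% = $20,020.00
Next $205,000 at 39% = $79,950.00
Remaining $58,750 at 30.5% = $17,918.75
Fee: $20,020.00 + $79,950.00 + $17,918.75 = $117,888.75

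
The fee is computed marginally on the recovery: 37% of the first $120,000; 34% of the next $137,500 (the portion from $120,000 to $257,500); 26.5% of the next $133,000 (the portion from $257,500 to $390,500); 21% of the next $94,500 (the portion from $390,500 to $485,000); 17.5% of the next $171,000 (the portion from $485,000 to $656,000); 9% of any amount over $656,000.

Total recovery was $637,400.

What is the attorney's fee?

First $120,000 at 37% = $44,400.00
Next $137,500 at 34% = $46,750.00
Next $133,000 at 26.5% = $35,245.00
Next $94,500 at 21% = $19,845.00
Remaining $152,400 at 17.5% = $26,670.00
Fee: $44,400.00 + $46,750.00 + $35,245.00 + $19,845.00 + $26,670.00 = $172,910.00

$172,910.00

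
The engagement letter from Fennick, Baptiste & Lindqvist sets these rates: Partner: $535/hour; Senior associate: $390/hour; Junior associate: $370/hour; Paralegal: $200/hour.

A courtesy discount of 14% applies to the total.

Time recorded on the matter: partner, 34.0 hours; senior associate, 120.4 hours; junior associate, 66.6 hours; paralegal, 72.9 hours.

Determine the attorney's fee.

Partner: 34.0 × $535 = $18,190.00
Senior associate: 120.4 × $390 = $46,956.00
Junior associate: 66.6 × $370 = $24,642.00
Paralegal: 72.9 × $200 = $14,580.00
Subtotal: $104,368.00
Less 14% discount: −$14,611.52
Total: $104,368.00 − $14,611.52 = $89,756.48

$89,756.48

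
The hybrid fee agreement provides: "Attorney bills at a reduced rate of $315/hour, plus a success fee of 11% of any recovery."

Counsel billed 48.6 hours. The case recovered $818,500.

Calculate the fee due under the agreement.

$105,344.00

Hourly: 48.6 × $315 = $15,309.00
Success fee: 11% of $818,500 = $90,035.00
Total: $15,309.00 + $90,035.00 = $105,344.00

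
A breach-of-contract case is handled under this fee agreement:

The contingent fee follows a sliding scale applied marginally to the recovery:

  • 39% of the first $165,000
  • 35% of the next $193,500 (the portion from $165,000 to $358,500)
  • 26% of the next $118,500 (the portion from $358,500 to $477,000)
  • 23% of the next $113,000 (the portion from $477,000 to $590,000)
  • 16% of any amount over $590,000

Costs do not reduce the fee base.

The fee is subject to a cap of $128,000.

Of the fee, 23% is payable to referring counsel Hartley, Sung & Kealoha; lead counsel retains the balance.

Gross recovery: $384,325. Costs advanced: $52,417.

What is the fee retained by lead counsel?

Fee base is the gross recovery, $384,325; costs are reimbursed separately.
First $165,000 at 39% = $64,350.00
Next $193,500 at 35% = $67,725.00
Remaining $25,825 at 26% = $6,714.50
Fee: $64,350.00 + $67,725.00 + $6,714.50 = $138,789.50
$138,789.50 exceeds the $128,000 cap, so the fee is capped at $128,000.00.
Referral share: 23% of $128,000.00 = $29,440.00; lead counsel retains $128,000.00 − $29,440.00 = $98,560.00.

$98,560.00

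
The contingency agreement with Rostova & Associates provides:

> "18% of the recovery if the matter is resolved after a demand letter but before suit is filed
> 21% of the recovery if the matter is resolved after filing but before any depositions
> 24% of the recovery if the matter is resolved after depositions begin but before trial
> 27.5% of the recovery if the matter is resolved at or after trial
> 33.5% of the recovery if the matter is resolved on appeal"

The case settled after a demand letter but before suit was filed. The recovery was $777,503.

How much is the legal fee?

The matter settled after a demand letter but before suit was filed, so the 18% rate applies.
$777,503 × 18% = $139,950.54

$139,950.54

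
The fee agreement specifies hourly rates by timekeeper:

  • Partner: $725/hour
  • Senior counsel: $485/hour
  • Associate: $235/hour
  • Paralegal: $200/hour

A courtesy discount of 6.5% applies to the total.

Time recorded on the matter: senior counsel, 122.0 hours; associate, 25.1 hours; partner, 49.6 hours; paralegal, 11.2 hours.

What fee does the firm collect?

$96,556.05

Partner: 49.6 × $725 = $35,960.00
Senior counsel: 122.0 × $485 = $59,170.00
Associate: 25.1 × $235 = $5,898.50
Paralegal: 11.2 × $200 = $2,240.00
Subtotal: $103,268.50
Less 6.5% discount: −$6,712.45
Total: $103,268.50 − $6,712.45 = $96,556.05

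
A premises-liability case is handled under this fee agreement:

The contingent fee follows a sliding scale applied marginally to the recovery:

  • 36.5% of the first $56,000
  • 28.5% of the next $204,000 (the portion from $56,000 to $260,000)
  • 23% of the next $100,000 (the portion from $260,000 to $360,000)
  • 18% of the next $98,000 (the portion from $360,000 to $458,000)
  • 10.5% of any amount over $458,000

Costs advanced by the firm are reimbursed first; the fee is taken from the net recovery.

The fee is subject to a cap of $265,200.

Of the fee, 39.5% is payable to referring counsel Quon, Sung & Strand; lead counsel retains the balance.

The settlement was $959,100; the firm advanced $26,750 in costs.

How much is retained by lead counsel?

Fee base (net of costs): $959,100 − $26,750 = $932,350
First $56,000 at 36.5% = $20,440.00
Next $204,000 at 28.5% = $58,140.00
Next $100,000 at 23% = $23,000.00
Next $98,000 at 18% = $17,640.00
Remaining $474,350 at 10.5% = $49,806.75
Fee: $20,440.00 + $58,140.00 + $23,000.00 + $17,640.00 + $49,806.75 = $169,026.75
$169,026.75 is under the $265,200 cap.
Referral share: 39.5% of $169,026.75 = $66,765.57; lead counsel retains $169,026.75 − $66,765.57 = $102,261.18.

$102,261.18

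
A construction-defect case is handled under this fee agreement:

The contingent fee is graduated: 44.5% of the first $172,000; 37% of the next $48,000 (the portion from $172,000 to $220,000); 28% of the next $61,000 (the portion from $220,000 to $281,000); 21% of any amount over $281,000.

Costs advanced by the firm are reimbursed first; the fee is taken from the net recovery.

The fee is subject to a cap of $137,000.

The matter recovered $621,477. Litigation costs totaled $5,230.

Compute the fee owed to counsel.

Fee base (net of costs): $621,477 − $5,230 = $616,247
First $172,000 at 44.5% = $76,540.00
Next $48,000 at 37% = $17,760.00
Next $61,000 at 28% = $17,080.00
Remaining $335,247 at 21% = $70,401.87
Fee: $76,540.00 + $17,760.00 + $17,080.00 + $70,401.87 = $181,781.87
$181,781.87 exceeds the $137,000 cap, so the fee is capped at $137,000.00.

$137,000.00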